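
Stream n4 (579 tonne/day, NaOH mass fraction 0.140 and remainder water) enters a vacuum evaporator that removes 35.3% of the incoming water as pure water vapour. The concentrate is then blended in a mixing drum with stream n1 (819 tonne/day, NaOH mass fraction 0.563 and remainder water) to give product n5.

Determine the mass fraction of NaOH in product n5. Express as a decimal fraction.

Vapour removed = 0.353×0.860×579 = 175.77 tonne/day; concentrate = 403.23 tonne/day.
NaOH reaching the mixer = 81.06 (from concentrate) + 819×0.563 = 542.16 tonne/day.
Product flow = 403.23 + 819 = 1222.2 tonne/day; NaOH fraction = 0.444.

0.444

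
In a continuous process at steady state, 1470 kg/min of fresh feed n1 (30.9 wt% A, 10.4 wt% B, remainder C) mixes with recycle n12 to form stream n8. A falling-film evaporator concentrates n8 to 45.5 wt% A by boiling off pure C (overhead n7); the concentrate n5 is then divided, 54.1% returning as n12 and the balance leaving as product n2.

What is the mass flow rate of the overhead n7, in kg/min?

Overall A balance (none leaves overhead): A in fresh feed = A in product, i.e. 1470×0.309 = (1−0.541)·n5·0.455.
n5 = 454.23/(0.455×0.459) = 2175 kg/min.
Recycle n12 = 0.541×2175 = 1176.7 kg/min.
Combined feed n8 = 1470 + 1176.7 = 2646.7 kg/min.
Overhead n7 = n8 − n5 = 2646.7 − 2175 = 471.69 kg/min.

471.7 kg/min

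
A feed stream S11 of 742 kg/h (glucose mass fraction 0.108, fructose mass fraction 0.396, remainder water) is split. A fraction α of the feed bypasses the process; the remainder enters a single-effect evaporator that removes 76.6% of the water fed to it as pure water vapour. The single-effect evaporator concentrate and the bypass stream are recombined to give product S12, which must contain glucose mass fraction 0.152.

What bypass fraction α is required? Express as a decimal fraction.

0.238

All 742×0.108 = 80.136 kg/h of glucose reaches S12, so S12 = 80.136/0.152 = 527.21 kg/h and vapour = 214.79 kg/h.
The evaporator receives (1−α)·742 of feed at 0.496 water and removes 0.766 of that water:
0.766×0.496×(1−α)×742 = 214.79
(1−α) = 214.79/281.91 = 0.7619;  α = 0.2381.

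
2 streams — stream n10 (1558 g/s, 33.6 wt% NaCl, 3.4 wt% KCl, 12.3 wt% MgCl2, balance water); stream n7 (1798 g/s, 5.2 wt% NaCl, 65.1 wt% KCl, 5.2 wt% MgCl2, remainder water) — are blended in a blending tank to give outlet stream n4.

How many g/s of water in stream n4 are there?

water out = water in = 1558×0.507 + 1798×0.245 = 1230.4 g/s.

1230 g/s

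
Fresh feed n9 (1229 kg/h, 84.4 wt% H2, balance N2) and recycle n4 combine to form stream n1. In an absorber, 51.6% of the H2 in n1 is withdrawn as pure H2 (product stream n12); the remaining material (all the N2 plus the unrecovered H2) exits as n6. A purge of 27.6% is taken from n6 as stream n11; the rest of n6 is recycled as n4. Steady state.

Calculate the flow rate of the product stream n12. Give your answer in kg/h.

824 kg/h

H2 in n1: m_A = 1229×0.844 + (1−0.276)·(1−0.516)·m_A, so m_A = 1037.3/0.6496 = 1596.8 kg/h.
Product n12 = 0.516×1596.8 = 823.96 kg/h.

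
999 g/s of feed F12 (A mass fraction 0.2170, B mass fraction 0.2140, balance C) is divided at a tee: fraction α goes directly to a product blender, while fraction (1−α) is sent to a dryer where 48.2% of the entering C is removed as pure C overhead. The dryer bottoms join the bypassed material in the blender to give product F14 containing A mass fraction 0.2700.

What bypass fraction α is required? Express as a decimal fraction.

0.284

All 999×0.217 = 216.78 g/s of A reaches F14, so F14 = 216.78/0.270 = 802.9 g/s and vapour = 196.1 g/s.
The evaporator receives (1−α)·999 of feed at 0.569 C and removes 0.482 of that C:
0.482×0.569×(1−α)×999 = 196.1
(1−α) = 196.1/273.98 = 0.7157;  α = 0.2843.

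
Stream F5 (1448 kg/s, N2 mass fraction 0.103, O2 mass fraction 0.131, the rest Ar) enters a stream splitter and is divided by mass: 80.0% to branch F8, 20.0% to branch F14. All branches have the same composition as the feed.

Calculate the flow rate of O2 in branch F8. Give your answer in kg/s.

151.8 kg/s

Branch F8 total = 0.800×1448 = 1158.4 kg/s.
O2 in F8 = 0.131×1158.4 = 151.75 kg/s.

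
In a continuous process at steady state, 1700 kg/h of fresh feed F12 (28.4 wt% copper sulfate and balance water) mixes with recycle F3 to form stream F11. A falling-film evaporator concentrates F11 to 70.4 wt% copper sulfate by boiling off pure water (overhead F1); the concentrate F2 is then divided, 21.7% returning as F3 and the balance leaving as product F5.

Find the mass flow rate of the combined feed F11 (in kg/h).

Overall copper sulfate balance (none leaves overhead): copper sulfate in fresh feed = copper sulfate in product, i.e. 1700×0.284 = (1−0.217)·F2·0.704.
F2 = 482.8/(0.704×0.783) = 875.86 kg/h.
Recycle F3 = 0.217×875.86 = 190.06 kg/h.
Combined feed F11 = 1700 + 190.06 = 1890.1 kg/h.

1890 kg/h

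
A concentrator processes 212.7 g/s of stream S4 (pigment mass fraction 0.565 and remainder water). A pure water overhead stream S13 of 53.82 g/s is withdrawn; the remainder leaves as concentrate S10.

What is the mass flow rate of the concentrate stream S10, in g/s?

Concentrate = 212.7 − 53.82 = 158.88 g/s.

158.9 g/s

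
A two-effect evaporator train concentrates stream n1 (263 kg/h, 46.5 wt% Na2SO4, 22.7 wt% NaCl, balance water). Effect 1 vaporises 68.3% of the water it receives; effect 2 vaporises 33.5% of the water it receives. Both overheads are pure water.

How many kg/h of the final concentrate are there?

water in feed = 263×0.308 = 81.004 kg/h.
After stage 1: water left = (1−0.683)×81.004 = 25.678; stream total = 207.67 kg/h.
After stage 2: water left = (1−0.335)×25.678 = 17.076; final concentrate = 199.07 kg/h.

199.1 kg/h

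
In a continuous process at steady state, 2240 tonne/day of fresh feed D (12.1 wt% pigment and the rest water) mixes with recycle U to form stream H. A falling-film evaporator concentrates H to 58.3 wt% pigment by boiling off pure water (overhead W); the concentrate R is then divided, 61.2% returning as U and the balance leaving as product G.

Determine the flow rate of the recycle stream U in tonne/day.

Overall pigment balance (none leaves overhead): pigment in fresh feed = pigment in product, i.e. 2240×0.121 = (1−0.612)·R·0.583.
R = 271.04/(0.583×0.388) = 1198.2 tonne/day.
Recycle U = 0.612×1198.2 = 733.3 tonne/day.

733.3 tonne/day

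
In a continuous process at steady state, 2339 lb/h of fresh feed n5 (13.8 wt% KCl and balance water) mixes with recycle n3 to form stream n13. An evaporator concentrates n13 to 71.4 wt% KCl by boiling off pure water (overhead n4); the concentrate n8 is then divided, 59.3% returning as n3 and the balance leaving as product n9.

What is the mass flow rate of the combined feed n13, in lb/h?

Overall KCl balance (none leaves overhead): KCl in fresh feed = KCl in product, i.e. 2339×0.138 = (1−0.593)·n8·0.714.
n8 = 322.78/(0.714×0.407) = 1110.8 lb/h.
Recycle n3 = 0.593×1110.8 = 658.68 lb/h.
Combined feed n13 = 2339 + 658.68 = 2997.7 lb/h.

2998 lb/h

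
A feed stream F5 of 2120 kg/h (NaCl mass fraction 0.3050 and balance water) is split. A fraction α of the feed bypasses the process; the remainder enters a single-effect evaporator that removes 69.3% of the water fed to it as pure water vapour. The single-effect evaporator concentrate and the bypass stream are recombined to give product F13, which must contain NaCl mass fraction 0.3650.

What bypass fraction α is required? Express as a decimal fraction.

All 2120×0.305 = 646.6 kg/h of NaCl reaches F13, so F13 = 646.6/0.365 = 1771.5 kg/h and vapour = 348.49 kg/h.
The evaporator receives (1−α)·2120 of feed at 0.695 water and removes 0.693 of that water:
0.693×0.695×(1−α)×2120 = 348.49
(1−α) = 348.49/1021.1 = 0.3413;  α = 0.6587.

0.659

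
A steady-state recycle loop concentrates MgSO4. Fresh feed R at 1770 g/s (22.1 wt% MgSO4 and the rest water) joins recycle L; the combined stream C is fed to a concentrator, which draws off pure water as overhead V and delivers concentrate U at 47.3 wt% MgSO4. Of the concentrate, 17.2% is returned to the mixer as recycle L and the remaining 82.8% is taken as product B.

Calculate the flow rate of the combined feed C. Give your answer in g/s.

Overall MgSO4 balance (none leaves overhead): MgSO4 in fresh feed = MgSO4 in product, i.e. 1770×0.221 = (1−0.172)·U·0.473.
U = 391.17/(0.473×0.828) = 998.79 g/s.
Recycle L = 0.172×998.79 = 171.79 g/s.
Combined feed C = 1770 + 171.79 = 1941.8 g/s.

1942 g/s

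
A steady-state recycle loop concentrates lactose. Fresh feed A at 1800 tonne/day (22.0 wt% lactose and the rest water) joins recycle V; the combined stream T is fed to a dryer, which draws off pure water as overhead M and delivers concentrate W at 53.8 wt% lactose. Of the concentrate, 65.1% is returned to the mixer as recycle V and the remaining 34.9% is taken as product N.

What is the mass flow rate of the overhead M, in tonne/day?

Overall lactose balance (none leaves overhead): lactose in fresh feed = lactose in product, i.e. 1800×0.220 = (1−0.651)·W·0.538.
W = 396/(0.538×0.349) = 2109.1 tonne/day.
Recycle V = 0.651×2109.1 = 1373 tonne/day.
Combined feed T = 1800 + 1373 = 3173 tonne/day.
Overhead M = T − W = 3173 − 2109.1 = 1063.9 tonne/day.

1064 tonne/day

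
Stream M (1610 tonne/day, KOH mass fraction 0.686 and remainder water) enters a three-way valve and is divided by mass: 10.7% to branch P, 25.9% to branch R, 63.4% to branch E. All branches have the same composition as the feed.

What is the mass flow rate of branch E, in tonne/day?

Branch E flow = 0.634×1610 = 1020.7 tonne/day.

1021 tonne/day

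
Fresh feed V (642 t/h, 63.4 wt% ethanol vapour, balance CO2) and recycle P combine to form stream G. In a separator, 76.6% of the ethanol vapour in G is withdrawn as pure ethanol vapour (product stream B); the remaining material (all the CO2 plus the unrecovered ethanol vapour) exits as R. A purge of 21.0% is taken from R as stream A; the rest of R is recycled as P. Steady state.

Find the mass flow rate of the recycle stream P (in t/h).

CO2 enters only via V and leaves only via the purge: 642×0.366 = 0.210×(CO2 in R), and the separator passes all CO2, so CO2 in G = CO2 in R = 1118.9 t/h.
ethanol vapour in G: m_A = 642×0.634 + (1−0.210)·(1−0.766)·m_A, so m_A = 407.03/0.8151 = 499.34 t/h.
R = (1−0.766)×499.34 + 1118.9 = 1235.8 t/h.
Recycle P = (1−0.210)×1235.8 = 976.25 t/h.

976.2 t/h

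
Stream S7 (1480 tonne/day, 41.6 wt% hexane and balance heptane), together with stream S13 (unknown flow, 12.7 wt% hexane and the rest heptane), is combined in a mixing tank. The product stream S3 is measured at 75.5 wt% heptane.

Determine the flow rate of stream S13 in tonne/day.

Let S13 be the unknown flow. Total out = 1480 + S13.
heptane balance: 864.32 + 0.873·S13 = 0.755·(1480 + S13)
(0.873 − 0.755)·S13 = 0.755×1480 − 864.32 = 253.08
S13 = 253.08 / 0.118 = 2144.7 tonne/day

2145 tonne/day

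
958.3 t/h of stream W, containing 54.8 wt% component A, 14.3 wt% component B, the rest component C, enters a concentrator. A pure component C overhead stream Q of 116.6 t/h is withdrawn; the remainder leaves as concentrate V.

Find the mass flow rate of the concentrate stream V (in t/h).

Concentrate = 958.3 − 116.6 = 841.7 t/h.

841.7 t/h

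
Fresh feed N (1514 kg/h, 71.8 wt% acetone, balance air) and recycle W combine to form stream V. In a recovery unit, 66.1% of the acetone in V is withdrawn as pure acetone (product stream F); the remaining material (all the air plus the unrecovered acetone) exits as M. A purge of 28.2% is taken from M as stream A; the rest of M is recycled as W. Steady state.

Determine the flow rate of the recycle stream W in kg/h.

1437 kg/h

air enters only via N and leaves only via the purge: 1514×0.282 = 0.282×(air in M), and the recovery unit passes all air, so air in V = air in M = 1514 kg/h.
acetone in V: m_A = 1514×0.718 + (1−0.282)·(1−0.661)·m_A, so m_A = 1087.1/0.7566 = 1436.8 kg/h.
M = (1−0.661)×1436.8 + 1514 = 2001.1 kg/h.
Recycle W = (1−0.282)×2001.1 = 1436.8 kg/h.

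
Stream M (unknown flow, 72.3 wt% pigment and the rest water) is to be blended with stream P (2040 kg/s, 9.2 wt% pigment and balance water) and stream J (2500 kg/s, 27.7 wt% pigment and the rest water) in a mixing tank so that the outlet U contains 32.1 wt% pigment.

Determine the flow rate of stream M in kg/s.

1436 kg/s

Let M be the unknown flow. Total out = 4540 + M.
pigment balance: 880.18 + 0.723·M = 0.321·(4540 + M)
(0.723 − 0.321)·M = 0.321×4540 − 880.18 = 577.16
M = 577.16 / 0.402 = 1435.7 kg/s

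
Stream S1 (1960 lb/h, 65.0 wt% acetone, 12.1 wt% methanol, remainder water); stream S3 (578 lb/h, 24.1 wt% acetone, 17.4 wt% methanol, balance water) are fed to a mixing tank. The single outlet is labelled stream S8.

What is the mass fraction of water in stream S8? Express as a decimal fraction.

0.3101

Total flow out = 1960 + 578 = 2538 lb/h.
water in = 1960×0.229 + 578×0.585 = 786.97 lb/h.
water mass fraction in S8 = 786.97/2538 = 0.3101.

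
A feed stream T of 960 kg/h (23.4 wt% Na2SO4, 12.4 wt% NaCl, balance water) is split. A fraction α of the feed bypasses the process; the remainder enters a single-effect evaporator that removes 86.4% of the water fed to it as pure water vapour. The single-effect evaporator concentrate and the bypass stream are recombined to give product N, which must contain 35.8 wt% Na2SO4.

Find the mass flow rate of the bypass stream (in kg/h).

360.5 kg/h

All 960×0.234 = 224.64 kg/h of Na2SO4 reaches N, so N = 224.64/0.358 = 627.49 kg/h and vapour = 332.51 kg/h.
The evaporator receives (1−α)·960 of feed at 0.642 water and removes 0.864 of that water:
0.864×0.642×(1−α)×960 = 332.51
(1−α) = 332.51/532.5 = 0.6244;  α = 0.3756.
Bypass flow = 0.3756×960 = 360.54 kg/h.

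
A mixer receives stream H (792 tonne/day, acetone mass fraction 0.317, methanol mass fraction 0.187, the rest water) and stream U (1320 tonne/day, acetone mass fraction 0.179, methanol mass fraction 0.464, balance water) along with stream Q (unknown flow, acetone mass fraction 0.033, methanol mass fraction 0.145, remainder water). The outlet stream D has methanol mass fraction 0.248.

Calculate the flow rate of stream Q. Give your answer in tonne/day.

Let Q be the unknown flow. Total out = 2112 + Q.
methanol balance: 760.58 + 0.145·Q = 0.248·(2112 + Q)
(0.145 − 0.248)·Q = 0.248×2112 − 760.58 = -236.81
Q = -236.81 / -0.103 = 2299.1 tonne/day

2299 tonne/day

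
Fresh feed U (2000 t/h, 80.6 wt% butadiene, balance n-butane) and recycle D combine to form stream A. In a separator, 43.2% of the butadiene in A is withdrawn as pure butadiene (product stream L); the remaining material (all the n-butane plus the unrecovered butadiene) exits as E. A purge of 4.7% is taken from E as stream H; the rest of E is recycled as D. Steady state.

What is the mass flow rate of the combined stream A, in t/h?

11770 t/h

n-butane enters only via U and leaves only via the purge: 2000×0.194 = 0.047×(n-butane in E), and the separator passes all n-butane, so n-butane in A = n-butane in E = 8255.3 t/h.
butadiene in A: m_A = 2000×0.806 + (1−0.047)·(1−0.432)·m_A, so m_A = 1612/0.4587 = 3514.3 t/h.
A = 3514.3 + 8255.3 = 11770 t/h.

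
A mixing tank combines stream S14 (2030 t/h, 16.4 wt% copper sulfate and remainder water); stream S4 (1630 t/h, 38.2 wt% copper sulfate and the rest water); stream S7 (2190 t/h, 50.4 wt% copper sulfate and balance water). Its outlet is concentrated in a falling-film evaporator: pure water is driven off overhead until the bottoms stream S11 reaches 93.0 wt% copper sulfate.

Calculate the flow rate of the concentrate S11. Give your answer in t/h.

2214 t/h

copper sulfate entering = 2030×0.164 + 1630×0.382 + 2190×0.504 = 2059.3 t/h.
All copper sulfate reports to S11, so S11 = 2059.3/0.930 = 2214.3 t/h.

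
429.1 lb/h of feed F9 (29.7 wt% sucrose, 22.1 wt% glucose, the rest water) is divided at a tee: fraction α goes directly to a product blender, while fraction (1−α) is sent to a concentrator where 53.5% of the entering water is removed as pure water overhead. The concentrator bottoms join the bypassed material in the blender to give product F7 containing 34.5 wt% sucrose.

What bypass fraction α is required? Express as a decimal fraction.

0.460

All 429.1×0.297 = 127.44 lb/h of sucrose reaches F7, so F7 = 127.44/0.345 = 369.4 lb/h and vapour = 59.701 lb/h.
The evaporator receives (1−α)·429.1 of feed at 0.482 water and removes 0.535 of that water:
0.535×0.482×(1−α)×429.1 = 59.701
(1−α) = 59.701/110.65 = 0.5395;  α = 0.4605.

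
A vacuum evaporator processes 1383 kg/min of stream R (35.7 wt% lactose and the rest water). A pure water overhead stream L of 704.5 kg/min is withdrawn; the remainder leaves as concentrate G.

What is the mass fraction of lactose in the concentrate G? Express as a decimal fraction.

lactose is not removed: 1383×0.357 = 493.73 kg/min of lactose enters G.
Concentrate = 1383 − 704.5 = 678.5 kg/min.
Mass fraction = 493.73/678.5 = 0.728.

0.728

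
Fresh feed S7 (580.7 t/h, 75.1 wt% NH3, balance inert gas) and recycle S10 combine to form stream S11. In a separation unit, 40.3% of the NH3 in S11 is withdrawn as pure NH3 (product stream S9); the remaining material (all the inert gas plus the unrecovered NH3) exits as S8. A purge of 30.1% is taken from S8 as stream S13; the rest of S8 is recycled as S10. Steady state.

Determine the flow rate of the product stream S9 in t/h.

NH3 in S11: m_A = 580.7×0.751 + (1−0.301)·(1−0.403)·m_A, so m_A = 436.11/0.5827 = 748.43 t/h.
Product S9 = 0.403×748.43 = 301.62 t/h.

301.6 t/h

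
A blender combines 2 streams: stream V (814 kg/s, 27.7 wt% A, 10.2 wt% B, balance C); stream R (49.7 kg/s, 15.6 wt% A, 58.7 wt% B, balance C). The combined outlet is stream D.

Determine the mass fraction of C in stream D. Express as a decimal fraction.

Total flow out = 814 + 49.7 = 863.7 kg/s.
C in = 814×0.621 + 49.7×0.257 = 518.27 kg/s.
C mass fraction in D = 518.27/863.7 = 0.600.

0.600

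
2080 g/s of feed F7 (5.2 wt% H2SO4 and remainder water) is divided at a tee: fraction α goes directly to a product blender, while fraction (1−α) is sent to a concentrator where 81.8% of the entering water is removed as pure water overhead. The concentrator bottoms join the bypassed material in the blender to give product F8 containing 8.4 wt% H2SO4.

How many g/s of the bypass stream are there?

1058 g/s

All 2080×0.052 = 108.16 g/s of H2SO4 reaches F8, so F8 = 108.16/0.084 = 1287.6 g/s and vapour = 792.38 g/s.
The evaporator receives (1−α)·2080 of feed at 0.948 water and removes 0.818 of that water:
0.818×0.948×(1−α)×2080 = 792.38
(1−α) = 792.38/1613 = 0.4913;  α = 0.5087.
Bypass flow = 0.5087×2080 = 1058.2 g/s.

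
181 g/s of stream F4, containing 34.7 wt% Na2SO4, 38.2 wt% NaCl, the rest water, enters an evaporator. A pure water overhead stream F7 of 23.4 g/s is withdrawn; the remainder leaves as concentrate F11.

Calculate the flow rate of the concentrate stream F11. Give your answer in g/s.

Concentrate = 181 − 23.4 = 157.6 g/s.

157.6 g/s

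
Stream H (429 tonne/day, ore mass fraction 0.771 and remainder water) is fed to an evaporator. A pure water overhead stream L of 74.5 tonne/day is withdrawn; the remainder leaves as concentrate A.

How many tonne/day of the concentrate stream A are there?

354.5 tonne/day

Concentrate = 429 − 74.5 = 354.5 tonne/day.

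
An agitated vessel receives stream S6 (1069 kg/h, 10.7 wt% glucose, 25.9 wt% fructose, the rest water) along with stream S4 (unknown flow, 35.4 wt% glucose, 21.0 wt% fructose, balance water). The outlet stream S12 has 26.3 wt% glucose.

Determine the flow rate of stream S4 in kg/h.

Let S4 be the unknown flow. Total out = 1069 + S4.
glucose balance: 114.38 + 0.354·S4 = 0.263·(1069 + S4)
(0.354 − 0.263)·S4 = 0.263×1069 − 114.38 = 166.76
S4 = 166.76 / 0.091 = 1832.6 kg/h

1833 kg/h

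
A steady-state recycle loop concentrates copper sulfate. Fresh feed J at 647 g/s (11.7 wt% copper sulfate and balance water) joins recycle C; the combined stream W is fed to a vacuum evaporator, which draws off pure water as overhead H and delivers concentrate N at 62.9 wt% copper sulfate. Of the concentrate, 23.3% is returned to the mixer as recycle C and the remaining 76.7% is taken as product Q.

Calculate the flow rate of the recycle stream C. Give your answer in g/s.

36.56 g/s

Overall copper sulfate balance (none leaves overhead): copper sulfate in fresh feed = copper sulfate in product, i.e. 647×0.117 = (1−0.233)·N·0.629.
N = 75.699/(0.629×0.767) = 156.91 g/s.
Recycle C = 0.233×156.91 = 36.559 g/s.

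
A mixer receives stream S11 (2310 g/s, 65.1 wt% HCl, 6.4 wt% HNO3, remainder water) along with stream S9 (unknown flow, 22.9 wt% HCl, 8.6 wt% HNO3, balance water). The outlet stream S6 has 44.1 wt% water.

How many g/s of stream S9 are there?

1477 g/s

Let S9 be the unknown flow. Total out = 2310 + S9.
water balance: 658.35 + 0.685·S9 = 0.441·(2310 + S9)
(0.685 − 0.441)·S9 = 0.441×2310 − 658.35 = 360.36
S9 = 360.36 / 0.244 = 1476.9 g/s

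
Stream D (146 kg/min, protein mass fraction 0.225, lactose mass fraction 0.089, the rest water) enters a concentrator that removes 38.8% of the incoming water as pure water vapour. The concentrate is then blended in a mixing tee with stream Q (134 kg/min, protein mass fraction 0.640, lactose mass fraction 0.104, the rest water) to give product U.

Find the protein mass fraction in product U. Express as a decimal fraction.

Vapour removed = 0.388×0.686×146 = 38.861 kg/min; concentrate = 107.14 kg/min.
protein reaching the mixer = 32.85 (from concentrate) + 134×0.640 = 118.61 kg/min.
Product flow = 107.14 + 134 = 241.14 kg/min; protein fraction = 0.492.

0.492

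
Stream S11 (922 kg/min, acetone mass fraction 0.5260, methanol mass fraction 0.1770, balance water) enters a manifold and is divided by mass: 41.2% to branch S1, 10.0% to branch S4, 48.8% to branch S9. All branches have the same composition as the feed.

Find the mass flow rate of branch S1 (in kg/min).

Branch S1 flow = 0.412×922 = 379.86 kg/min.

379.9 kg/min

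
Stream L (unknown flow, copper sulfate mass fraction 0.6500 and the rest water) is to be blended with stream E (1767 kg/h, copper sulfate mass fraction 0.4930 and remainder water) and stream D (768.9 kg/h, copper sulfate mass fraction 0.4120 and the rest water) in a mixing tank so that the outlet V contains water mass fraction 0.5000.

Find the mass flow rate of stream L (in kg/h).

Let L be the unknown flow. Total out = 2535.9 + L.
water balance: 1348 + 0.350·L = 0.500·(2535.9 + L)
(0.350 − 0.500)·L = 0.500×2535.9 − 1348 = -80.032
L = -80.032 / -0.150 = 533.55 kg/h

533.5 kg/h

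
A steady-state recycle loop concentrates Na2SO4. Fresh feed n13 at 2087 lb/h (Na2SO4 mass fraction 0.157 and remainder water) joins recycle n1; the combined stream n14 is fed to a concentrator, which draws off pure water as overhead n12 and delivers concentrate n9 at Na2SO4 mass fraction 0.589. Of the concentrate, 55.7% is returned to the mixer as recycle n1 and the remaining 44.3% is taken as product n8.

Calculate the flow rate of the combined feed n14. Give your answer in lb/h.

2786 lb/h

Overall Na2SO4 balance (none leaves overhead): Na2SO4 in fresh feed = Na2SO4 in product, i.e. 2087×0.157 = (1−0.557)·n9·0.589.
n9 = 327.66/(0.589×0.443) = 1255.7 lb/h.
Recycle n1 = 0.557×1255.7 = 699.45 lb/h.
Combined feed n14 = 2087 + 699.45 = 2786.5 lb/h.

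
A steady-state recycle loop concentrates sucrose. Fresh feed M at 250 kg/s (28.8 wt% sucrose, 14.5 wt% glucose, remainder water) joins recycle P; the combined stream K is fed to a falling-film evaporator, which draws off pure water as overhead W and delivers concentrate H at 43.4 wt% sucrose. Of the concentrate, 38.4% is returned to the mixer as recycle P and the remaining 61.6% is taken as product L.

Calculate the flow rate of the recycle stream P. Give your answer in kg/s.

103.4 kg/s

Overall sucrose balance (none leaves overhead): sucrose in fresh feed = sucrose in product, i.e. 250×0.288 = (1−0.384)·H·0.434.
H = 72/(0.434×0.616) = 269.32 kg/s.
Recycle P = 0.384×269.32 = 103.42 kg/s.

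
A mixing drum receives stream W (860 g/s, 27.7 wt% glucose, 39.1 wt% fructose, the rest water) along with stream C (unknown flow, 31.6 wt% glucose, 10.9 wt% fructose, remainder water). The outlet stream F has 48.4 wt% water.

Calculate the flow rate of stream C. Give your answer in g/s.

Let C be the unknown flow. Total out = 860 + C.
water balance: 285.52 + 0.575·C = 0.484·(860 + C)
(0.575 − 0.484)·C = 0.484×860 − 285.52 = 130.72
C = 130.72 / 0.091 = 1436.5 g/s

1436 g/s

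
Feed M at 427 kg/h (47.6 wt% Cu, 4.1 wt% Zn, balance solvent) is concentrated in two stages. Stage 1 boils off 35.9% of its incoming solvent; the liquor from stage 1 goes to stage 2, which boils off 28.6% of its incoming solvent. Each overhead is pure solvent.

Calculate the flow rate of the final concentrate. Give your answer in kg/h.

solvent in feed = 427×0.483 = 206.24 kg/h.
After stage 1: solvent left = (1−0.359)×206.24 = 132.2; stream total = 352.96 kg/h.
After stage 2: solvent left = (1−0.286)×132.2 = 94.391; final concentrate = 315.15 kg/h.

315.2 kg/h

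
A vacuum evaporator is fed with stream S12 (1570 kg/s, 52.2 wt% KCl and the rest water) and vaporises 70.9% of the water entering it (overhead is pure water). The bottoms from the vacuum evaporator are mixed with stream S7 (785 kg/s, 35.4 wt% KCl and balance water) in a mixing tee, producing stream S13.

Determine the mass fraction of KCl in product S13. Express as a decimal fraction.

0.6020

Vapour removed = 0.709×0.478×1570 = 532.08 kg/s; concentrate = 1037.9 kg/s.
KCl reaching the mixer = 819.54 (from concentrate) + 785×0.354 = 1097.4 kg/s.
Product flow = 1037.9 + 785 = 1822.9 kg/s; KCl fraction = 0.6020.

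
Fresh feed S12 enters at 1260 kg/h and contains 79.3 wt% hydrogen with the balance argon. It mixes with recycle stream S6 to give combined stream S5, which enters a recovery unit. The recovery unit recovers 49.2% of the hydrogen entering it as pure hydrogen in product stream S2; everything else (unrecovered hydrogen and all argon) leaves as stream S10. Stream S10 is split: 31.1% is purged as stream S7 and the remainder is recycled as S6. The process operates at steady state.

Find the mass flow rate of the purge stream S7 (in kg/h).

argon enters only via S12 and leaves only via the purge: 1260×0.207 = 0.311×(argon in S10), and the recovery unit passes all argon, so argon in S5 = argon in S10 = 838.65 kg/h.
hydrogen in S5: m_A = 1260×0.793 + (1−0.311)·(1−0.492)·m_A, so m_A = 999.18/0.6500 = 1537.2 kg/h.
S10 = (1−0.492)×1537.2 + 838.65 = 1619.6 kg/h.
Purge S7 = 0.311×1619.6 = 503.68 kg/h.

503.7 kg/h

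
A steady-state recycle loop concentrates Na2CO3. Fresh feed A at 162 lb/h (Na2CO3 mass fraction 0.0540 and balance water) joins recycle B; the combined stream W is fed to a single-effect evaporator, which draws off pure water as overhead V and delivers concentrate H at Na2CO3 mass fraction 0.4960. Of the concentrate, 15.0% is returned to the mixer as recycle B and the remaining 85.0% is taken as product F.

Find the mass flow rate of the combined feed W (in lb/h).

165.1 lb/h

Overall Na2CO3 balance (none leaves overhead): Na2CO3 in fresh feed = Na2CO3 in product, i.e. 162×0.054 = (1−0.150)·H·0.496.
H = 8.748/(0.496×0.850) = 20.75 lb/h.
Recycle B = 0.150×20.75 = 3.1124 lb/h.
Combined feed W = 162 + 3.1124 = 165.11 lb/h.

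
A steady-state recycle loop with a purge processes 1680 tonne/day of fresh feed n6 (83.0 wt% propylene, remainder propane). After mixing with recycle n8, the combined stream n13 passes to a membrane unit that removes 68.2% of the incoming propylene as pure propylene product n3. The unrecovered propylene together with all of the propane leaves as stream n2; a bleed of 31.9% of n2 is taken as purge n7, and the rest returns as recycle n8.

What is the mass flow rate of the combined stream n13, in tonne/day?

propane enters only via n6 and leaves only via the purge: 1680×0.170 = 0.319×(propane in n2), and the membrane unit passes all propane, so propane in n13 = propane in n2 = 895.3 tonne/day.
propylene in n13: m_A = 1680×0.830 + (1−0.319)·(1−0.682)·m_A, so m_A = 1394.4/0.7834 = 1779.8 tonne/day.
n13 = 1779.8 + 895.3 = 2675.1 tonne/day.

2675 tonne/day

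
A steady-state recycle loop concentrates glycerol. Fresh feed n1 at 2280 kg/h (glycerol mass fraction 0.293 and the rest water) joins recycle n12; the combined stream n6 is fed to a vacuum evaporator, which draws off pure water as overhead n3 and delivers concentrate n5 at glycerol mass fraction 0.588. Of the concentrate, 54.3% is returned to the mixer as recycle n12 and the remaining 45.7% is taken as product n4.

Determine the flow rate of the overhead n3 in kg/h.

Overall glycerol balance (none leaves overhead): glycerol in fresh feed = glycerol in product, i.e. 2280×0.293 = (1−0.543)·n5·0.588.
n5 = 668.04/(0.588×0.457) = 2486 kg/h.
Recycle n12 = 0.543×2486 = 1349.9 kg/h.
Combined feed n6 = 2280 + 1349.9 = 3629.9 kg/h.
Overhead n3 = n6 − n5 = 3629.9 − 2486 = 1143.9 kg/h.

1144 kg/h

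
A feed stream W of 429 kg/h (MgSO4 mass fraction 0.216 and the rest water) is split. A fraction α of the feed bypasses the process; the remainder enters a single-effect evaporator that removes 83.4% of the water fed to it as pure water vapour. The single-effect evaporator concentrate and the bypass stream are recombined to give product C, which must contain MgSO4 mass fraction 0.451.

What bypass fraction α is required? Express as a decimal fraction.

All 429×0.216 = 92.664 kg/h of MgSO4 reaches C, so C = 92.664/0.451 = 205.46 kg/h and vapour = 223.54 kg/h.
The evaporator receives (1−α)·429 of feed at 0.784 water and removes 0.834 of that water:
0.834×0.784×(1−α)×429 = 223.54
(1−α) = 223.54/280.5 = 0.7969;  α = 0.2031.

0.203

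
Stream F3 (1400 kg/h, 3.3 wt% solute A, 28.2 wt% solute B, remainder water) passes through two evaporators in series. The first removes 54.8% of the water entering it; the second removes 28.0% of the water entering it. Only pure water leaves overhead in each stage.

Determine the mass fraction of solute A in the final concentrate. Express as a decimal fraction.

water in feed = 1400×0.685 = 959 kg/h.
After stage 1: water left = (1−0.548)×959 = 433.47; stream total = 874.47 kg/h.
After stage 2: water left = (1−0.280)×433.47 = 312.1; final concentrate = 753.1 kg/h.
solute A fraction = 46.2/753.1 = 0.0613.

0.0613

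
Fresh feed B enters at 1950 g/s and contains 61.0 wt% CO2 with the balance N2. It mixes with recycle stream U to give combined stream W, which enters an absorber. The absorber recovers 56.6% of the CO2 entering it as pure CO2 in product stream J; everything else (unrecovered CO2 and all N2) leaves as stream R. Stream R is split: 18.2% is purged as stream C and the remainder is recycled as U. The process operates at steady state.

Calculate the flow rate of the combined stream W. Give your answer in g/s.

6023 g/s

N2 enters only via B and leaves only via the purge: 1950×0.390 = 0.182×(N2 in R), and the absorber passes all N2, so N2 in W = N2 in R = 4178.6 g/s.
CO2 in W: m_A = 1950×0.610 + (1−0.182)·(1−0.566)·m_A, so m_A = 1189.5/0.6450 = 1844.2 g/s.
W = 1844.2 + 4178.6 = 6022.8 g/s.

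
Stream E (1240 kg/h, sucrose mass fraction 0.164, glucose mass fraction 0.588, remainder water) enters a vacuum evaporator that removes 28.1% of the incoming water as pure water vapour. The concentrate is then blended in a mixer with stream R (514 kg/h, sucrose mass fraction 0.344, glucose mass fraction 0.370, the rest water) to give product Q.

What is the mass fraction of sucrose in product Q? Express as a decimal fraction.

Vapour removed = 0.281×0.248×1240 = 86.413 kg/h; concentrate = 1153.6 kg/h.
sucrose reaching the mixer = 203.36 (from concentrate) + 514×0.344 = 380.18 kg/h.
Product flow = 1153.6 + 514 = 1667.6 kg/h; sucrose fraction = 0.228.

0.228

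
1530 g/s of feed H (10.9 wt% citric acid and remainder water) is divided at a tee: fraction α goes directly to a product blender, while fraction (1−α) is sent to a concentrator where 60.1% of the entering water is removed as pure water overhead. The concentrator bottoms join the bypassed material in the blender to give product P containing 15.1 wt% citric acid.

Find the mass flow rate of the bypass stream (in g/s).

735.3 g/s

All 1530×0.109 = 166.77 g/s of citric acid reaches P, so P = 166.77/0.151 = 1104.4 g/s and vapour = 425.56 g/s.
The evaporator receives (1−α)·1530 of feed at 0.891 water and removes 0.601 of that water:
0.601×0.891×(1−α)×1530 = 425.56
(1−α) = 425.56/819.3 = 0.5194;  α = 0.4806.
Bypass flow = 0.4806×1530 = 735.28 g/s.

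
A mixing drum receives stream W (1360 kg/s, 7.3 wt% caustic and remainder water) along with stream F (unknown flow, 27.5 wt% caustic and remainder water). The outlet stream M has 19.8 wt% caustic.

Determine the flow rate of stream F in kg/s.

2208 kg/s

Let F be the unknown flow. Total out = 1360 + F.
caustic balance: 99.28 + 0.275·F = 0.198·(1360 + F)
(0.275 − 0.198)·F = 0.198×1360 − 99.28 = 170
F = 170 / 0.077 = 2207.8 kg/s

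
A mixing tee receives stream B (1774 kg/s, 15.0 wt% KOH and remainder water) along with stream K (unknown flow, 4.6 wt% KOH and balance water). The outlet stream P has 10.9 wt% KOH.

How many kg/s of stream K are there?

1155 kg/s

Let K be the unknown flow. Total out = 1774 + K.
KOH balance: 266.1 + 0.046·K = 0.109·(1774 + K)
(0.046 − 0.109)·K = 0.109×1774 − 266.1 = -72.734
K = -72.734 / -0.063 = 1154.5 kg/s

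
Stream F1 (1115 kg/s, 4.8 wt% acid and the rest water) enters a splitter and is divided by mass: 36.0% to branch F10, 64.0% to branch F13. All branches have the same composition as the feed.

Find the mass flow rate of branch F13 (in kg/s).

Branch F13 flow = 0.640×1115 = 713.6 kg/s.

713.6 kg/s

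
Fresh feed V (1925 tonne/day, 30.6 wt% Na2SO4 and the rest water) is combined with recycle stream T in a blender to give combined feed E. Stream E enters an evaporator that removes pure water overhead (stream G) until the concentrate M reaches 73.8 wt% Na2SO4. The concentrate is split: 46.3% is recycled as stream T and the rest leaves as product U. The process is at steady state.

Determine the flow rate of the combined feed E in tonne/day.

2613 tonne/day

Overall Na2SO4 balance (none leaves overhead): Na2SO4 in fresh feed = Na2SO4 in product, i.e. 1925×0.306 = (1−0.463)·M·0.738.
M = 589.05/(0.738×0.537) = 1486.4 tonne/day.
Recycle T = 0.463×1486.4 = 688.18 tonne/day.
Combined feed E = 1925 + 688.18 = 2613.2 tonne/day.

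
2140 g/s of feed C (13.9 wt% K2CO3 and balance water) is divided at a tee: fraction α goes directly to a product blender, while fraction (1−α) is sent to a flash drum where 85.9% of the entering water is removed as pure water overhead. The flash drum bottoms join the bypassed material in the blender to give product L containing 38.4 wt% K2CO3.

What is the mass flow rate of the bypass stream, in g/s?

293.9 g/s

All 2140×0.139 = 297.46 g/s of K2CO3 reaches L, so L = 297.46/0.384 = 774.64 g/s and vapour = 1365.4 g/s.
The evaporator receives (1−α)·2140 of feed at 0.861 water and removes 0.859 of that water:
0.859×0.861×(1−α)×2140 = 1365.4
(1−α) = 1365.4/1582.7 = 0.8627;  α = 0.1373.
Bypass flow = 0.1373×2140 = 293.91 g/s.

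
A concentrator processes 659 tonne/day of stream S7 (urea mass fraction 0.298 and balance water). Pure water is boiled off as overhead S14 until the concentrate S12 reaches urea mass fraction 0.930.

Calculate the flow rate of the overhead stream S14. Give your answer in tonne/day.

447.8 tonne/day

urea is conserved: 659×0.298 = 196.38 tonne/day all reports to the concentrate.
Concentrate = 196.38/(target fraction) = 211.16 tonne/day.
Overhead = 659 − 211.16 = 447.84 tonne/day.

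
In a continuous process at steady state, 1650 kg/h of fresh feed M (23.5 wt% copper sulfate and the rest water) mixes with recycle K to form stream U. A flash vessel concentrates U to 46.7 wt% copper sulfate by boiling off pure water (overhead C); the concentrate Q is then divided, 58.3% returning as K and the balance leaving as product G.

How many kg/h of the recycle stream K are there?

1161 kg/h

Overall copper sulfate balance (none leaves overhead): copper sulfate in fresh feed = copper sulfate in product, i.e. 1650×0.235 = (1−0.583)·Q·0.467.
Q = 387.75/(0.467×0.417) = 1991.1 kg/h.
Recycle K = 0.583×1991.1 = 1160.8 kg/h.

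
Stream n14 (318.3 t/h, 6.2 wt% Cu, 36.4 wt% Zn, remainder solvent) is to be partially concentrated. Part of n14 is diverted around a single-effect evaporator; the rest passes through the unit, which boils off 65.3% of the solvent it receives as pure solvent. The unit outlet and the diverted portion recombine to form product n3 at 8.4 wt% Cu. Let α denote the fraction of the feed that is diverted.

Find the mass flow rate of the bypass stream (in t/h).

All 318.3×0.062 = 19.735 t/h of Cu reaches n3, so n3 = 19.735/0.084 = 234.94 t/h and vapour = 83.364 t/h.
The evaporator receives (1−α)·318.3 of feed at 0.574 solvent and removes 0.653 of that solvent:
0.653×0.574×(1−α)×318.3 = 83.364
(1−α) = 83.364/119.31 = 0.6987;  α = 0.3013.
Bypass flow = 0.3013×318.3 = 95.89 t/h.

95.89 t/h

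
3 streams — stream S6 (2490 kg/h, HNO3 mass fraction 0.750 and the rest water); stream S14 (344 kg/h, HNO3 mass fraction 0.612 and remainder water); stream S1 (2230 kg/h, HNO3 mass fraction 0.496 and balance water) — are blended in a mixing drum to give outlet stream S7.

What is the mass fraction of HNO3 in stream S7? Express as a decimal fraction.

Total flow out = 2490 + 344 + 2230 = 5064 kg/h.
HNO3 in = 2490×0.750 + 344×0.612 + 2230×0.496 = 3184.1 kg/h.
HNO3 mass fraction in S7 = 3184.1/5064 = 0.629.

0.629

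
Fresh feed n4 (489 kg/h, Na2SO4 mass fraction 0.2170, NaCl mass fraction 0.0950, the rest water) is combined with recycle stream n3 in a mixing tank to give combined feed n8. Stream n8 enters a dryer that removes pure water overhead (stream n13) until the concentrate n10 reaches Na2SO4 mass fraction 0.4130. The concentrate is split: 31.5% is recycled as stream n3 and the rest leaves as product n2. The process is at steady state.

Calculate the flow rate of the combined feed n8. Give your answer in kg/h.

607.2 kg/h

Overall Na2SO4 balance (none leaves overhead): Na2SO4 in fresh feed = Na2SO4 in product, i.e. 489×0.217 = (1−0.315)·n10·0.413.
n10 = 106.11/(0.413×0.685) = 375.08 kg/h.
Recycle n3 = 0.315×375.08 = 118.15 kg/h.
Combined feed n8 = 489 + 118.15 = 607.15 kg/h.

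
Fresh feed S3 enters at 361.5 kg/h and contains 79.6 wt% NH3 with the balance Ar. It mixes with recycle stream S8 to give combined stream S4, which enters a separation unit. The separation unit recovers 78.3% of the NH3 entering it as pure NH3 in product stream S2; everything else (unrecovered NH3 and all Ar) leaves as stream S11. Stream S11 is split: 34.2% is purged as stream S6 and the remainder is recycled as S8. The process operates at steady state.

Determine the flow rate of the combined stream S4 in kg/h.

Ar enters only via S3 and leaves only via the purge: 361.5×0.204 = 0.342×(Ar in S11), and the separation unit passes all Ar, so Ar in S4 = Ar in S11 = 215.63 kg/h.
NH3 in S4: m_A = 361.5×0.796 + (1−0.342)·(1−0.783)·m_A, so m_A = 287.75/0.8572 = 335.69 kg/h.
S4 = 335.69 + 215.63 = 551.32 kg/h.

551.3 kg/h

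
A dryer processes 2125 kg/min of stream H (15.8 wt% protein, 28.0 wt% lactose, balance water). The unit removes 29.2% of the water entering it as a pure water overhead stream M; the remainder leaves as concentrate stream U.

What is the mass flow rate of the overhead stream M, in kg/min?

water entering = 2125×0.562 = 1194.3 kg/min; overhead removed = 0.292×1194.3 = 348.72 kg/min.

348.7 kg/min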